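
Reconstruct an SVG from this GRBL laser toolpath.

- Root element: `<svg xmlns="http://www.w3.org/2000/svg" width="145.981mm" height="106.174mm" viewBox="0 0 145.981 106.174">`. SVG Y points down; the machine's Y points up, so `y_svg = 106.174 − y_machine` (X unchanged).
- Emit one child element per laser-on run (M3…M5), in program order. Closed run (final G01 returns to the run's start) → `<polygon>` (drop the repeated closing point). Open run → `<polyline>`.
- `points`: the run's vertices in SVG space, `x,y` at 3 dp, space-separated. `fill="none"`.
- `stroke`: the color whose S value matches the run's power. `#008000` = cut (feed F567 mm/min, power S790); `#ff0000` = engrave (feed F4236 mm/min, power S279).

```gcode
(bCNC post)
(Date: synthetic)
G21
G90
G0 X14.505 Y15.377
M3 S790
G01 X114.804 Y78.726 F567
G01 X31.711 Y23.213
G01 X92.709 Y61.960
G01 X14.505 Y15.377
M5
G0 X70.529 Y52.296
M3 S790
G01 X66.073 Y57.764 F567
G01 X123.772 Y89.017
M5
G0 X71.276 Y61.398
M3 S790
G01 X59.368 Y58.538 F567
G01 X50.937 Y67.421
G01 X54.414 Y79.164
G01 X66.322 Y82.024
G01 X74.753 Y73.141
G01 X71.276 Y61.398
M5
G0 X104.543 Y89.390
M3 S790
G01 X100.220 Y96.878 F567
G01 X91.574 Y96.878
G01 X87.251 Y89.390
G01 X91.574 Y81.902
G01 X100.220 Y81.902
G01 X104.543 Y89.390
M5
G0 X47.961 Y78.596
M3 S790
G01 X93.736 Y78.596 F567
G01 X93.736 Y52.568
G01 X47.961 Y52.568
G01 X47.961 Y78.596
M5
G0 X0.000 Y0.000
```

<svg xmlns="http://www.w3.org/2000/svg" width="145.981mm" height="106.174mm" viewBox="0 0 145.981 106.174">
  <polygon points="14.505,90.797 114.804,27.448 31.711,82.961 92.709,44.214" fill="none" stroke="#008000"/>
  <polyline points="70.529,53.878 66.073,48.410 123.772,17.157" fill="none" stroke="#008000"/>
  <polygon points="71.276,44.776 59.368,47.636 50.937,38.753 54.414,27.010 66.322,24.150 74.753,33.033" fill="none" stroke="#008000"/>
  <polygon points="104.543,16.784 100.220,9.296 91.574,9.296 87.251,16.784 91.574,24.272 100.220,24.272" fill="none" stroke="#008000"/>
  <polygon points="47.961,27.578 93.736,27.578 93.736,53.606 47.961,53.606" fill="none" stroke="#008000"/>
</svg>

y_svg = 106.174 − y_m. Every run uses S790, so all elements get stroke `#008000` (cut).

[1] closed run; points: 14.505,90.797 114.804,27.448 31.711,82.961 92.709,44.214

[2] open run; points: 70.529,53.878 66.073,48.410 123.772,17.157

[3] closed run; points: 71.276,44.776 59.368,47.636 50.937,38.753 54.414,27.010 66.322,24.150 74.753,33.033

[4] closed run; points: 104.543,16.784 100.220,9.296 91.574,9.296 87.251,16.784 91.574,24.272 100.220,24.272

[5] closed run; points: 47.961,27.578 93.736,27.578 93.736,53.606 47.961,53.606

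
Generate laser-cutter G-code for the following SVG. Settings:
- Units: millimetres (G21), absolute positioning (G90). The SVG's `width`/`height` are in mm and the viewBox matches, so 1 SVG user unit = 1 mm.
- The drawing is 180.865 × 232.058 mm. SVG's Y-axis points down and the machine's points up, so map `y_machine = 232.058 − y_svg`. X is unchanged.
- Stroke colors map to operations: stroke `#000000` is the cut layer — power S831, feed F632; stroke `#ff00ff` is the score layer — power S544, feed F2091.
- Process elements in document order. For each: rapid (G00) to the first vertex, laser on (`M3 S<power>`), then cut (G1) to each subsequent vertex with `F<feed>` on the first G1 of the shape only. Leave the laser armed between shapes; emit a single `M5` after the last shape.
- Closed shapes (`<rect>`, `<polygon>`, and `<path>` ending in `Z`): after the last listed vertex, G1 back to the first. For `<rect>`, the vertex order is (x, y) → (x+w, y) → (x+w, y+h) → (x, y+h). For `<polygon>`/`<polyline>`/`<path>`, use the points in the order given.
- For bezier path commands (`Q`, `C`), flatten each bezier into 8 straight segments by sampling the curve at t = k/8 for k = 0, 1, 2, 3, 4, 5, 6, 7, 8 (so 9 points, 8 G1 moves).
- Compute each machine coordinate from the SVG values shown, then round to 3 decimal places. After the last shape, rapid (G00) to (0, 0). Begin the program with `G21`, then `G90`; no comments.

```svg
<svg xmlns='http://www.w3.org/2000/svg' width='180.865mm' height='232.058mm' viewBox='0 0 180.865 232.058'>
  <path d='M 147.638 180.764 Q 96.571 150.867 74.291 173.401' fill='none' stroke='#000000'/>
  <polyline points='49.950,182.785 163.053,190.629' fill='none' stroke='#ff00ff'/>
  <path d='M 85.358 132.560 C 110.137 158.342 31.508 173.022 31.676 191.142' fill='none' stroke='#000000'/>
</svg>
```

G21
G90
G00 X147.638 Y51.294
M3 S831
G1 X135.321 Y57.949 F632
G1 X123.904 Y62.966
G1 X113.386 Y66.344
G1 X103.768 Y68.083
G1 X95.049 Y68.184
G1 X87.230 Y66.647
G1 X80.311 Y63.471
G1 X74.291 Y58.657
G00 X49.950 Y49.273
M3 S544
G1 X163.053 Y41.429 F2091
G00 X85.358 Y99.498
M3 S831
G1 X90.159 Y90.322 F632
G1 X87.400 Y82.016
G1 X79.218 Y74.410
G1 X67.746 Y67.334
G1 X55.121 Y60.617
G1 X43.477 Y54.088
G1 X34.951 Y47.578
G1 X31.676 Y40.916
M5
G00 X0.000 Y0.000

Since the viewBox matches the mm dimensions, user units are millimetres directly. The only transform is the Y-flip y_m = 232.058 − y_svg.

Shape 1 is a quadratic bezier drawn with `<path>`. Its stroke #000000 means cut at S831, F632. After flipping Y the toolpath is (147.638,51.294) → (135.321,57.949) → (123.904,62.966) → (113.386,66.344) → (103.768,68.083) → (95.049,68.184) → (87.230,66.647) → (80.311,63.471) → (74.291,58.657).

Shape 2 is a line segment drawn with `<polyline>`. Its stroke #ff00ff means score at S544, F2091. After flipping Y the toolpath is (49.950,49.273) → (163.053,41.429).

Shape 3 is a cubic bezier drawn with `<path>`. Its stroke #000000 means cut at S831, F632. After flipping Y the toolpath is (85.358,99.498) → (90.159,90.322) → (87.400,82.016) → (79.218,74.410) → (67.746,67.334) → (55.121,60.617) → (43.477,54.088) → (34.951,47.578) → (31.676,40.916).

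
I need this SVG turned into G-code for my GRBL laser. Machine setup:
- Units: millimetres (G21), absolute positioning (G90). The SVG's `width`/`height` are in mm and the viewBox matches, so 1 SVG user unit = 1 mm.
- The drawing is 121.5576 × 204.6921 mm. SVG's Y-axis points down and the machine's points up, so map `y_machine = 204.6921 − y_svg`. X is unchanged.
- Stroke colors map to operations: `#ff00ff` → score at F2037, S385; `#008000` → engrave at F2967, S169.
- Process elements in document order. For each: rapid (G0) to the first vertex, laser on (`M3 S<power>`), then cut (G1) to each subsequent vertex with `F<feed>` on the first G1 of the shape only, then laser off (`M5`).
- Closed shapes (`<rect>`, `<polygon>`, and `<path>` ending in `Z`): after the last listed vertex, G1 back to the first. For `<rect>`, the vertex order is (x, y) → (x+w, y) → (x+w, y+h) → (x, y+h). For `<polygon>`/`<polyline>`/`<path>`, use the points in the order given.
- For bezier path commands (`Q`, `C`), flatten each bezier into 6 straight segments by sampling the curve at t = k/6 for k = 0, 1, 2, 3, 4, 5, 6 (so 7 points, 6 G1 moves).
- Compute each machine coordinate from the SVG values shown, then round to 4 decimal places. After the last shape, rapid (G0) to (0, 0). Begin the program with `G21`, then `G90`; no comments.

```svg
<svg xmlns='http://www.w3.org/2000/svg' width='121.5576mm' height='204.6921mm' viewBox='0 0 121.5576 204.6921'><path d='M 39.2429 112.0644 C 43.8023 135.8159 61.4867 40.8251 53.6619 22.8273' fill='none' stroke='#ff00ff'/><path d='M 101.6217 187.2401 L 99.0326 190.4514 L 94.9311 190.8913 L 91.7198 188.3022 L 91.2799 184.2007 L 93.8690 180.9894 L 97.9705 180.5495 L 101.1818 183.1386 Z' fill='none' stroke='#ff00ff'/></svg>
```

G21
G90
G0 X39.2429 Y92.6277
M3 S385
G1 X42.4375 Y89.7410 F2037
G1 X46.7464 Y101.2075
G1 X51.0965 Y121.5903
G1 X54.4145 Y145.4521
G1 X55.6274 Y167.3560
G1 X53.6619 Y181.8648
M5
G0 X101.6217 Y17.4520
M3 S385
G1 X99.0326 Y14.2407 F2037
G1 X94.9311 Y13.8008
G1 X91.7198 Y16.3899
G1 X91.2799 Y20.4914
G1 X93.8690 Y23.7027
G1 X97.9705 Y24.1426
G1 X101.1818 Y21.5535
G1 X101.6217 Y17.4520
M5
G0 X0.0000 Y0.0000

1 u = 1 mm; y_m = 204.6921 − y.

[1] `<path>` cubic bezier, #ff00ff→score S385 F2037: (39.2429,92.6277) → (42.4375,89.7410) → (46.7464,101.2075) → (51.0965,121.5903) → (54.4145,145.4521) → (55.6274,167.3560) → (53.6619,181.8648)

[2] `<path>` regular polygon, #ff00ff→score S385 F2037: (101.6217,17.4520) → (99.0326,14.2407) → (94.9311,13.8008) → (91.7198,16.3899) → (91.2799,20.4914) → (93.8690,23.7027) → (97.9705,24.1426) → (101.1818,21.5535) → (101.6217,17.4520) (closed)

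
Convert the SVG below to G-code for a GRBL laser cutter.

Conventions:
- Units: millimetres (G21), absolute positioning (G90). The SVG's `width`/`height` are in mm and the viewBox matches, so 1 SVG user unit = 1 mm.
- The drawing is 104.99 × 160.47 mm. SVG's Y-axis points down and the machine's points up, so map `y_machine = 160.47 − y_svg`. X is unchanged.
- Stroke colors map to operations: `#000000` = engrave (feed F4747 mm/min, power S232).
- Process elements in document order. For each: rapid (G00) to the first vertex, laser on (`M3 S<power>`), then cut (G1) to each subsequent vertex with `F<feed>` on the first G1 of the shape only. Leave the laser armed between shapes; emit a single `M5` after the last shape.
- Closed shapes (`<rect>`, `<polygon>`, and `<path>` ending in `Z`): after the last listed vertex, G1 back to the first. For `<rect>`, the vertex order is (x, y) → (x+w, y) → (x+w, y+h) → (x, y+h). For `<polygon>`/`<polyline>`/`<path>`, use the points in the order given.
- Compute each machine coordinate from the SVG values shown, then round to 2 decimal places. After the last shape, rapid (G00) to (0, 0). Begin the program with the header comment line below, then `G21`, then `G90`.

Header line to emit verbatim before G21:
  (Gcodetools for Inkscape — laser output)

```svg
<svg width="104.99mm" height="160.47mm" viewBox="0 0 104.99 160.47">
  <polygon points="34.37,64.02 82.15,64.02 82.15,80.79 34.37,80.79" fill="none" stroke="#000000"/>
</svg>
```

(Gcodetools for Inkscape — laser output)
G21
G90
G00 X34.37 Y96.45
M3 S232
G1 X82.15 Y96.45 F4747
G1 X82.15 Y79.68
G1 X34.37 Y79.68
G1 X34.37 Y96.45
M5
G00 X0.00 Y0.00

viewBox `0 0 104.99 160.47` with mm width/height → 1 unit = 1 mm. Flip: y_m = 160.47 − y_svg.

**Shape 1** — `<polygon>` rectangle, stroke `#000000` → engrave (S232, F4747). Machine vertices: (34.37,96.45) → (82.15,96.45) → (82.15,79.68) → (34.37,79.68) → (34.37,96.45). Closed: final G1 returns to the first vertex.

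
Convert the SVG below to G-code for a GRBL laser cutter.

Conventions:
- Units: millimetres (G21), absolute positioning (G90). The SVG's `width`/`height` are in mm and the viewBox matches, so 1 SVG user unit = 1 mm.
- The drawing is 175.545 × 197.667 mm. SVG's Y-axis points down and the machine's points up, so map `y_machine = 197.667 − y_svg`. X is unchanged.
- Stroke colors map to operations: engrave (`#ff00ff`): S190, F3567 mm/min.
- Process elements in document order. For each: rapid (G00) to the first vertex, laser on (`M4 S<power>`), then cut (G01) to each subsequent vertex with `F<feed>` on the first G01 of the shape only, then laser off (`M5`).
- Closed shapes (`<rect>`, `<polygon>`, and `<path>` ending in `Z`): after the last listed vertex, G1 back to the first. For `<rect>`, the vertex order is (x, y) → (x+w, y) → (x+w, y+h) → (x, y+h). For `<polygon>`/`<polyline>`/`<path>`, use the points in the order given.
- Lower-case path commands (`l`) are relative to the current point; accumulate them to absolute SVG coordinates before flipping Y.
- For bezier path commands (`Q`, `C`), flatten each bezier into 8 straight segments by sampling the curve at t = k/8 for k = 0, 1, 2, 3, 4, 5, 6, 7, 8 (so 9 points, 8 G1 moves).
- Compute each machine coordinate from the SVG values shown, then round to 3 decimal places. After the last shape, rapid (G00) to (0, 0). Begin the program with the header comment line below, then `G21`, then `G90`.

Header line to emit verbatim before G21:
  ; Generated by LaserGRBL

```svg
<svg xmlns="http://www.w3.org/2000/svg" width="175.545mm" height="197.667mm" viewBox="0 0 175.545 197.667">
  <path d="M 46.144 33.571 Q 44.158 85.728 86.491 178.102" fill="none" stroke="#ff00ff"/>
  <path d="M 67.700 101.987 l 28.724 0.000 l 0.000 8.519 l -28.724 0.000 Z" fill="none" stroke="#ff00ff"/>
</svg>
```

; Generated by LaserGRBL
G21
G90
G00 X46.144 Y164.096
M4 S190
G01 X46.340 Y150.428 F3567
G01 X47.921 Y135.504
G01 X50.887 Y119.323
G01 X55.238 Y101.885
G01 X60.974 Y83.190
G01 X68.094 Y63.238
G01 X76.600 Y42.030
G01 X86.491 Y19.565
M5
G00 X67.700 Y95.680
M4 S190
G01 X96.424 Y95.680 F3567
G01 X96.424 Y87.161
G01 X67.700 Y87.161
G01 X67.700 Y95.680
M5
G00 X0.000 Y0.000

viewBox `0 0 175.545 197.667` with mm width/height → 1 unit = 1 mm. Flip: y_m = 197.667 − y_svg.

**Shape 1** — `<path>` quadratic bezier, stroke `#ff00ff` → engrave (S190, F3567). Control points (SVG): P0=(46.144,33.571), P1=(44.158,85.728), P2=(86.491,178.102); sampled at t=k/8. Machine vertices: (46.144,164.096) → (46.340,150.428) → (47.921,135.504) → (50.887,119.323) → (55.238,101.885) → (60.974,83.190) → (68.094,63.238) → (76.600,42.030) → (86.491,19.565). Open path.

**Shape 2** — `<path>` rectangle, stroke `#ff00ff` → engrave (S190, F3567). Machine vertices: (67.700,95.680) → (96.424,95.680) → (96.424,87.161) → (67.700,87.161) → (67.700,95.680). Closed: final G1 returns to the first vertex.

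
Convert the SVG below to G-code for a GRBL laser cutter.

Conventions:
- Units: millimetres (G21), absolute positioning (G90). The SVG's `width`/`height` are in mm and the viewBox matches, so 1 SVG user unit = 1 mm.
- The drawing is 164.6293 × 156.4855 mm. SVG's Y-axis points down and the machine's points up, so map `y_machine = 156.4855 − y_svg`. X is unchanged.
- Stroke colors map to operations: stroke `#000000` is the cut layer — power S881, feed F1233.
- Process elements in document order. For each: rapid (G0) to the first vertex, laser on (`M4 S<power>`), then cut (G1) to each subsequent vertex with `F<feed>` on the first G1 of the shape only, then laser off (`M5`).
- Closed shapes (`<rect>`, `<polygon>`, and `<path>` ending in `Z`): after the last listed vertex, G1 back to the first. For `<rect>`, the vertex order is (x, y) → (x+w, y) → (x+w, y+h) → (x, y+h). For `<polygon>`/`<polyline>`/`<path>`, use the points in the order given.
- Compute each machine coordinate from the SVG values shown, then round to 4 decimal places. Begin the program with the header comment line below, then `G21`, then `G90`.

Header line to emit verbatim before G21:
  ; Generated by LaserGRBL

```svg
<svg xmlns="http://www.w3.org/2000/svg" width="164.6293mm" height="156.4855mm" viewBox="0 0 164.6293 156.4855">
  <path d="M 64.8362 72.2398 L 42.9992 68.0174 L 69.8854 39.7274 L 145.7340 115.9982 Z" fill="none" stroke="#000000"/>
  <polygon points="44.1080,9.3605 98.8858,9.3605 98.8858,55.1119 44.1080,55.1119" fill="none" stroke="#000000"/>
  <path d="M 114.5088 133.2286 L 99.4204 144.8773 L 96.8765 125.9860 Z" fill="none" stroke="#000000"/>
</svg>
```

; Generated by LaserGRBL
G21
G90
G0 X64.8362 Y84.2457
M4 S881
G1 X42.9992 Y88.4681 F1233
G1 X69.8854 Y116.7581
G1 X145.7340 Y40.4873
G1 X64.8362 Y84.2457
M5
G0 X44.1080 Y147.1250
M4 S881
G1 X98.8858 Y147.1250 F1233
G1 X98.8858 Y101.3736
G1 X44.1080 Y101.3736
G1 X44.1080 Y147.1250
M5
G0 X114.5088 Y23.2569
M4 S881
G1 X99.4204 Y11.6082 F1233
G1 X96.8765 Y30.4995
G1 X114.5088 Y23.2569
M5

1 u = 1 mm; y_m = 156.4855 − y.

[1] `<path>` closed polygon, #000000→cut S881 F1233: (64.8362,84.2457) → (42.9992,88.4681) → (69.8854,116.7581) → (145.7340,40.4873) → (64.8362,84.2457) (closed)

[2] `<polygon>` rectangle, #000000→cut S881 F1233: (44.1080,147.1250) → (98.8858,147.1250) → (98.8858,101.3736) → (44.1080,101.3736) → (44.1080,147.1250) (closed)

[3] `<path>` regular polygon, #000000→cut S881 F1233: (114.5088,23.2569) → (99.4204,11.6082) → (96.8765,30.4995) → (114.5088,23.2569) (closed)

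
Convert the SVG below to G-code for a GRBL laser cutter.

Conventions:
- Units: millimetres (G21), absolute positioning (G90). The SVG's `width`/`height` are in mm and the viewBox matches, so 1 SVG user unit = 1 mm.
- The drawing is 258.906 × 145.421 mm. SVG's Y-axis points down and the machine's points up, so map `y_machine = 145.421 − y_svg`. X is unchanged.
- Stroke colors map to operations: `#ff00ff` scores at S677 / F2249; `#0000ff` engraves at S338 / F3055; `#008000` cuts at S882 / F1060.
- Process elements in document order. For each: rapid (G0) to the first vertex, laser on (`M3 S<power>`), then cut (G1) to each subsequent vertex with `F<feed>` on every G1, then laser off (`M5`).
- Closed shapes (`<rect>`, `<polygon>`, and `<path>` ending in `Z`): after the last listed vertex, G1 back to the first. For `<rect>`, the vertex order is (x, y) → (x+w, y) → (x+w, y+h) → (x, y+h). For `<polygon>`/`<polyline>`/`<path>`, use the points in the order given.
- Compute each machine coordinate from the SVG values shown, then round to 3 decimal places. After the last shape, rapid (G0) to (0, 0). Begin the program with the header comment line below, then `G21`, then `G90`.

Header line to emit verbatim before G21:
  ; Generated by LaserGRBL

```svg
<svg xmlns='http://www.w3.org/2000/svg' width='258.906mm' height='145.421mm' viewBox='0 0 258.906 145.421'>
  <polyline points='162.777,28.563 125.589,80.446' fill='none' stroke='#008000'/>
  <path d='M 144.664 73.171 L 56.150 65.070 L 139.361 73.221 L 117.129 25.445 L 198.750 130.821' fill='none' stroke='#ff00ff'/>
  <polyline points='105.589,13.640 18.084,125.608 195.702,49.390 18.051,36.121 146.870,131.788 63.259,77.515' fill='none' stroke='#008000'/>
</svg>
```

Since the viewBox matches the mm dimensions, user units are millimetres directly. The only transform is the Y-flip y_m = 145.421 − y_svg.

Shape 1 is a line segment drawn with `<polyline>`. Its stroke #008000 means cut at S882, F1060. After flipping Y the toolpath is (162.777,116.858) → (125.589,64.975).

Shape 2 is a open polyline drawn with `<path>`. Its stroke #ff00ff means score at S677, F2249. After flipping Y the toolpath is (144.664,72.250) → (56.150,80.351) → (139.361,72.200) → (117.129,119.976) → (198.750,14.600).

Shape 3 is a open polyline drawn with `<polyline>`. Its stroke #008000 means cut at S882, F1060. After flipping Y the toolpath is (105.589,131.781) → (18.084,19.813) → (195.702,96.031) → (18.051,109.300) → (146.870,13.633) → (63.259,67.906).

; Generated by LaserGRBL
G21
G90
G0 X162.777 Y116.858
M3 S882
G1 X125.589 Y64.975 F1060
M5
G0 X144.664 Y72.250
M3 S677
G1 X56.150 Y80.351 F2249
G1 X139.361 Y72.200 F2249
G1 X117.129 Y119.976 F2249
G1 X198.750 Y14.600 F2249
M5
G0 X105.589 Y131.781
M3 S882
G1 X18.084 Y19.813 F1060
G1 X195.702 Y96.031 F1060
G1 X18.051 Y109.300 F1060
G1 X146.870 Y13.633 F1060
G1 X63.259 Y67.906 F1060
M5
G0 X0.000 Y0.000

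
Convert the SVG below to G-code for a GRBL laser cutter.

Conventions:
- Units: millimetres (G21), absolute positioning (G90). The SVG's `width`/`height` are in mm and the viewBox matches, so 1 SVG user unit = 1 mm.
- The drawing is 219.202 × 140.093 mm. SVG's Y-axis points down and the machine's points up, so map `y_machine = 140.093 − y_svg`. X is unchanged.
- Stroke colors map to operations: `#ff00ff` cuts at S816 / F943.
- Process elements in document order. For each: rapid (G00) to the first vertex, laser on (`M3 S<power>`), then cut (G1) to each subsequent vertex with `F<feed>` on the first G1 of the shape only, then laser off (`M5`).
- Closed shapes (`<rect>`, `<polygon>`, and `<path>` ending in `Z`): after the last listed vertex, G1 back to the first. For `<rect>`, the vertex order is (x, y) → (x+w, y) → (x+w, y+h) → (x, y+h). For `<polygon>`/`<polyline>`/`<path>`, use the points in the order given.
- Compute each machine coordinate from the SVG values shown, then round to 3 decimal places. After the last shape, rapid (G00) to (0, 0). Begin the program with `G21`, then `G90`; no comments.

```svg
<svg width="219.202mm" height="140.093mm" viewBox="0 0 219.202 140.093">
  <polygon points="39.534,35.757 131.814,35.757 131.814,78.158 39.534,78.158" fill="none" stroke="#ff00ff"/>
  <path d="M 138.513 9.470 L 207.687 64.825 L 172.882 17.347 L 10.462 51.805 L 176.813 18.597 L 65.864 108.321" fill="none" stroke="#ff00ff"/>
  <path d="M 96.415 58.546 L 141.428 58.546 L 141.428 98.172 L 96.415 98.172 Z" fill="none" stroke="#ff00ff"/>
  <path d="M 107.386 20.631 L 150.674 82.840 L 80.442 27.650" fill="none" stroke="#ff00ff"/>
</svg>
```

Since the viewBox matches the mm dimensions, user units are millimetres directly. The only transform is the Y-flip y_m = 140.093 − y_svg.

Shape 1 is a rectangle drawn with `<polygon>`. Its stroke #ff00ff means cut at S816, F943. After flipping Y the toolpath is (39.534,104.336) → (131.814,104.336) → (131.814,61.935) → (39.534,61.935) → (39.534,104.336), returning to the start.

Shape 2 is a open polyline drawn with `<path>`. Its stroke #ff00ff means cut at S816, F943. After flipping Y the toolpath is (138.513,130.623) → (207.687,75.268) → (172.882,122.746) → (10.462,88.288) → (176.813,121.496) → (65.864,31.772).

Shape 3 is a rectangle drawn with `<path>`. Its stroke #ff00ff means cut at S816, F943. After flipping Y the toolpath is (96.415,81.547) → (141.428,81.547) → (141.428,41.921) → (96.415,41.921) → (96.415,81.547), returning to the start.

Shape 4 is a open polyline drawn with `<path>`. Its stroke #ff00ff means cut at S816, F943. After flipping Y the toolpath is (107.386,119.462) → (150.674,57.253) → (80.442,112.443).

G21
G90
G00 X39.534 Y104.336
M3 S816
G1 X131.814 Y104.336 F943
G1 X131.814 Y61.935
G1 X39.534 Y61.935
G1 X39.534 Y104.336
M5
G00 X138.513 Y130.623
M3 S816
G1 X207.687 Y75.268 F943
G1 X172.882 Y122.746
G1 X10.462 Y88.288
G1 X176.813 Y121.496
G1 X65.864 Y31.772
M5
G00 X96.415 Y81.547
M3 S816
G1 X141.428 Y81.547 F943
G1 X141.428 Y41.921
G1 X96.415 Y41.921
G1 X96.415 Y81.547
M5
G00 X107.386 Y119.462
M3 S816
G1 X150.674 Y57.253 F943
G1 X80.442 Y112.443
M5
G00 X0.000 Y0.000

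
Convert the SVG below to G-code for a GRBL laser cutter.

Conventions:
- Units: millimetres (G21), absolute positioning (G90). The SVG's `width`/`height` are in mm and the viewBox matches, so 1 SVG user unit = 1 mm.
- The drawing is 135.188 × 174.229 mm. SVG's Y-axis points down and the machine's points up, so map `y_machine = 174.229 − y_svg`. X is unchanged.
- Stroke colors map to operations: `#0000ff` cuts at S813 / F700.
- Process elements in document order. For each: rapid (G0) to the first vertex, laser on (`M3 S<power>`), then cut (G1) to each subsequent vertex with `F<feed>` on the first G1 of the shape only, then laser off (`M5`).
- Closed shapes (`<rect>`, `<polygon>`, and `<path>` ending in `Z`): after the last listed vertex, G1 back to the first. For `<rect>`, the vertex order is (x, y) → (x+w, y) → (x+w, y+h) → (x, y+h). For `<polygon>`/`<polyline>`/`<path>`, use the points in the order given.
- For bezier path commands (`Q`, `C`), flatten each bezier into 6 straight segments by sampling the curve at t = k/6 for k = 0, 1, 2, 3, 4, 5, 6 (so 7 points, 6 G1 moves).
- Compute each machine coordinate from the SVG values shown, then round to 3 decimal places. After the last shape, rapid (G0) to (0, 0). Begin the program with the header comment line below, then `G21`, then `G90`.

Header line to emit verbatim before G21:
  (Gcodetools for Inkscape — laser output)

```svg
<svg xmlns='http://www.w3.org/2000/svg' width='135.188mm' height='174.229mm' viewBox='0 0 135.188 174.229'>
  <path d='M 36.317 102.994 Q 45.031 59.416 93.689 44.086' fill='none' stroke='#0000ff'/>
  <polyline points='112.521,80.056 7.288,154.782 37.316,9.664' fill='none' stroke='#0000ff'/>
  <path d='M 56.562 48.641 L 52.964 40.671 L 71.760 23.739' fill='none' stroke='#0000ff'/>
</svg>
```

Since the viewBox matches the mm dimensions, user units are millimetres directly. The only transform is the Y-flip y_m = 174.229 − y_svg.

Shape 1 is a quadratic bezier drawn with `<path>`. Its stroke #0000ff means cut at S813, F700. After flipping Y the toolpath is (36.317,71.235) → (40.331,84.976) → (46.565,97.148) → (55.017,107.751) → (65.689,116.784) → (78.579,124.248) → (93.689,130.143).

Shape 2 is a open polyline drawn with `<polyline>`. Its stroke #0000ff means cut at S813, F700. After flipping Y the toolpath is (112.521,94.173) → (7.288,19.447) → (37.316,164.565).

Shape 3 is a open polyline drawn with `<path>`. Its stroke #0000ff means cut at S813, F700. After flipping Y the toolpath is (56.562,125.588) → (52.964,133.558) → (71.760,150.490).

(Gcodetools for Inkscape — laser output)
G21
G90
G0 X36.317 Y71.235
M3 S813
G1 X40.331 Y84.976 F700
G1 X46.565 Y97.148
G1 X55.017 Y107.751
G1 X65.689 Y116.784
G1 X78.579 Y124.248
G1 X93.689 Y130.143
M5
G0 X112.521 Y94.173
M3 S813
G1 X7.288 Y19.447 F700
G1 X37.316 Y164.565
M5
G0 X56.562 Y125.588
M3 S813
G1 X52.964 Y133.558 F700
G1 X71.760 Y150.490
M5
G0 X0.000 Y0.000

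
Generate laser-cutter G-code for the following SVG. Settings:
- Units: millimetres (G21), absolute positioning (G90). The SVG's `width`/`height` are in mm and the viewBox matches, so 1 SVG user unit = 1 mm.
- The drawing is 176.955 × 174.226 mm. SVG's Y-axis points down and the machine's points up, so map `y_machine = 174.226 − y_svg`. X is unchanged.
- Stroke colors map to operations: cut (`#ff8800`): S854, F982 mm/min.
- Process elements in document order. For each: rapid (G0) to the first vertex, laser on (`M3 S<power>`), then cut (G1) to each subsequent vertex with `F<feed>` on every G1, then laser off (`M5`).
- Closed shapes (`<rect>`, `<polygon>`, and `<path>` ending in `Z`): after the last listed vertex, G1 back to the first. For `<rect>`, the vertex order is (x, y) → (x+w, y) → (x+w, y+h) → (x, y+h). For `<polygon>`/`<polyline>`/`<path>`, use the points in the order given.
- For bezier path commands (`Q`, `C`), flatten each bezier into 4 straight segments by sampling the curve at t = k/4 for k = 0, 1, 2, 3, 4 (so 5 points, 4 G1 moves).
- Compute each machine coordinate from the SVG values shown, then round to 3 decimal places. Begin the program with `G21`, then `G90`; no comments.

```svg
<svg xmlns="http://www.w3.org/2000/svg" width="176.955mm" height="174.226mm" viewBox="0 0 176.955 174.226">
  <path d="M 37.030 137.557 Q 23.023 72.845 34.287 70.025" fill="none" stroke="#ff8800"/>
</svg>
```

G21
G90
G0 X37.030 Y36.669
M3 S854
G1 X31.606 Y65.157 F982
G1 X29.341 Y85.908 F982
G1 X30.234 Y98.923 F982
G1 X34.287 Y104.201 F982
M5

1 u = 1 mm; y_m = 174.226 − y.

[1] `<path>` quadratic bezier, #ff8800→cut S854 F982: (37.030,36.669) → (31.606,65.157) → (29.341,85.908) → (30.234,98.923) → (34.287,104.201)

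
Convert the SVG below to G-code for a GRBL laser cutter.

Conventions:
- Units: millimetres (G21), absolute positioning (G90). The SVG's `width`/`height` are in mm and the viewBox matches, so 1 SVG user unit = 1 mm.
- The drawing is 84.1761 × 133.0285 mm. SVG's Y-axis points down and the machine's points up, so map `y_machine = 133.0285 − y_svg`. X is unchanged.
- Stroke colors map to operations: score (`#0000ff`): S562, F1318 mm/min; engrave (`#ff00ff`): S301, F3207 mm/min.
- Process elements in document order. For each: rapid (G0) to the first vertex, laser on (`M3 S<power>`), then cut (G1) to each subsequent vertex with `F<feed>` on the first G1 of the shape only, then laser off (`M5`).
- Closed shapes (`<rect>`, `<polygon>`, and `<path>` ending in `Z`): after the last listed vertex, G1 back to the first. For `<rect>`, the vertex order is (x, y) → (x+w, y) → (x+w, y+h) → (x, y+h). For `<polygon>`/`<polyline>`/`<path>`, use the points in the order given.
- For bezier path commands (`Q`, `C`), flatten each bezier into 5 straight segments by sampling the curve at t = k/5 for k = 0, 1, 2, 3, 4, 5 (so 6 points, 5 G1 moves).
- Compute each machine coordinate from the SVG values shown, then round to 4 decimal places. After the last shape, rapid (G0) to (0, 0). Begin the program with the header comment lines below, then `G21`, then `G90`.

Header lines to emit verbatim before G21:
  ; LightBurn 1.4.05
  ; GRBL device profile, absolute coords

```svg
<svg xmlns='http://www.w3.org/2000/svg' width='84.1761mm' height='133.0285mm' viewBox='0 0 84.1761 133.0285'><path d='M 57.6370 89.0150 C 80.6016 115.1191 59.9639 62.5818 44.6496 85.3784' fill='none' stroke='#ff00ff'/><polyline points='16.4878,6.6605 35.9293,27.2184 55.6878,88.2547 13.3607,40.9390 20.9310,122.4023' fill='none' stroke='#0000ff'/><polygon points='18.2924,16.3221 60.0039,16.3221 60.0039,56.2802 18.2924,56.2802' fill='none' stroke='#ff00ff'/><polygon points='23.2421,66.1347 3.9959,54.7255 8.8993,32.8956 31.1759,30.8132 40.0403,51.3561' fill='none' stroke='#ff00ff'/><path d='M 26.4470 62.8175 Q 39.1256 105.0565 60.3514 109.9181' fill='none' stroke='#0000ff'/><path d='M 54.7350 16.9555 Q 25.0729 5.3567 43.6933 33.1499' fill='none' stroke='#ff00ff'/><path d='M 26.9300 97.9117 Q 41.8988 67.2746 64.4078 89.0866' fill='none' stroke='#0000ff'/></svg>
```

1 u = 1 mm; y_m = 133.0285 − y.

[1] `<path>` cubic bezier, #ff00ff→engrave S301 F3207: (57.6370,44.0135) → (66.5749,36.5562) → (67.3967,40.5820) → (62.4507,48.7002) → (54.0856,53.5198) → (44.6496,47.6501)

[2] `<polyline>` open polyline, #0000ff→score S562 F1318: (16.4878,126.3680) → (35.9293,105.8101) → (55.6878,44.7738) → (13.3607,92.0895) → (20.9310,10.6262)

[3] `<polygon>` rectangle, #ff00ff→engrave S301 F3207: (18.2924,116.7064) → (60.0039,116.7064) → (60.0039,76.7483) → (18.2924,76.7483) → (18.2924,116.7064) (closed)

[4] `<polygon>` regular polygon, #ff00ff→engrave S301 F3207: (23.2421,66.8938) → (3.9959,78.3030) → (8.8993,100.1329) → (31.1759,102.2153) → (40.0403,81.6724) → (23.2421,66.8938) (closed)

[5] `<path>` quadratic bezier, #0000ff→score S562 F1318: (26.4470,70.2110) → (31.8603,54.8105) → (37.9574,42.4002) → (44.7383,32.9801) → (52.2030,26.5501) → (60.3514,23.1104)

[6] `<path>` quadratic bezier, #ff00ff→engrave S301 F3207: (54.7350,116.0730) → (44.8015,119.1368) → (38.7305,119.0493) → (36.5222,115.8104) → (38.1764,109.4202) → (43.6933,99.8786)

[7] `<path>` quadratic bezier, #0000ff→score S562 F1318: (26.9300,35.1168) → (33.2191,45.2737) → (40.1115,51.2346) → (47.6070,52.9996) → (55.7058,50.5687) → (64.4078,43.9419)

; LightBurn 1.4.05
; GRBL device profile, absolute coords
G21
G90
G0 X57.6370 Y44.0135
M3 S301
G1 X66.5749 Y36.5562 F3207
G1 X67.3967 Y40.5820
G1 X62.4507 Y48.7002
G1 X54.0856 Y53.5198
G1 X44.6496 Y47.6501
M5
G0 X16.4878 Y126.3680
M3 S562
G1 X35.9293 Y105.8101 F1318
G1 X55.6878 Y44.7738
G1 X13.3607 Y92.0895
G1 X20.9310 Y10.6262
M5
G0 X18.2924 Y116.7064
M3 S301
G1 X60.0039 Y116.7064 F3207
G1 X60.0039 Y76.7483
G1 X18.2924 Y76.7483
G1 X18.2924 Y116.7064
M5
G0 X23.2421 Y66.8938
M3 S301
G1 X3.9959 Y78.3030 F3207
G1 X8.8993 Y100.1329
G1 X31.1759 Y102.2153
G1 X40.0403 Y81.6724
G1 X23.2421 Y66.8938
M5
G0 X26.4470 Y70.2110
M3 S562
G1 X31.8603 Y54.8105 F1318
G1 X37.9574 Y42.4002
G1 X44.7383 Y32.9801
G1 X52.2030 Y26.5501
G1 X60.3514 Y23.1104
M5
G0 X54.7350 Y116.0730
M3 S301
G1 X44.8015 Y119.1368 F3207
G1 X38.7305 Y119.0493
G1 X36.5222 Y115.8104
G1 X38.1764 Y109.4202
G1 X43.6933 Y99.8786
M5
G0 X26.9300 Y35.1168
M3 S562
G1 X33.2191 Y45.2737 F1318
G1 X40.1115 Y51.2346
G1 X47.6070 Y52.9996
G1 X55.7058 Y50.5687
G1 X64.4078 Y43.9419
M5
G0 X0.0000 Y0.0000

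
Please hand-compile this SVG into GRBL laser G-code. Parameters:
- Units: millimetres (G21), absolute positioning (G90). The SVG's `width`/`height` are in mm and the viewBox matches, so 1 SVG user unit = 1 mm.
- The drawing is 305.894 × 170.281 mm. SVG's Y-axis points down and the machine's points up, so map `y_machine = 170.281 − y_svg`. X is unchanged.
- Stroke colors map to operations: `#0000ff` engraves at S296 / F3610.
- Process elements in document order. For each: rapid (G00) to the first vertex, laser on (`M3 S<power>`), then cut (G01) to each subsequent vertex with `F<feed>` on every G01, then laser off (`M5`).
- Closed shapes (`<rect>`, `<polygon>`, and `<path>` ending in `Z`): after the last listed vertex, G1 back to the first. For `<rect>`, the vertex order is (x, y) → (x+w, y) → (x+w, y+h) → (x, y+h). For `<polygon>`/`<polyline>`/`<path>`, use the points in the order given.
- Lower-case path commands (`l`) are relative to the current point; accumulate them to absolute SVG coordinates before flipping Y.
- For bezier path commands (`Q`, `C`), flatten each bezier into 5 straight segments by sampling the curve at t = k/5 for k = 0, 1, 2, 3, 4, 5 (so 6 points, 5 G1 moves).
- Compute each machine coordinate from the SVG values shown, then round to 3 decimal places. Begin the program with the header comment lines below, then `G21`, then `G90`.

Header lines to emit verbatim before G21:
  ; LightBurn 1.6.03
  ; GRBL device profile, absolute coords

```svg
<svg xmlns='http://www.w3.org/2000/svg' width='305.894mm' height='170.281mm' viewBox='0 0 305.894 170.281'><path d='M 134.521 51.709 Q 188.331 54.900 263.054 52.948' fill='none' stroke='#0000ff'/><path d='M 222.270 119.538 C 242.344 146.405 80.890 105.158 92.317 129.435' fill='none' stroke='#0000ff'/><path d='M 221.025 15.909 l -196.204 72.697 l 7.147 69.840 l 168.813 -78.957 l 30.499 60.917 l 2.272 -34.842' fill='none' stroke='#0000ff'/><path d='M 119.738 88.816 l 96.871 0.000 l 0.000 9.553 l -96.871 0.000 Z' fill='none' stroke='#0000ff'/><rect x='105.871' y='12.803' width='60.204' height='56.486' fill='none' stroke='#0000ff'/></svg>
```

; LightBurn 1.6.03
; GRBL device profile, absolute coords
G21
G90
G00 X134.521 Y118.572
M3 S296
G01 X156.882 Y117.501 F3610
G01 X180.915 Y116.842 F3610
G01 X206.622 Y116.594 F3610
G01 X234.001 Y116.758 F3610
G01 X263.054 Y117.333 F3610
M5
G00 X222.270 Y50.743
M3 S296
G01 X215.366 Y41.727 F3610
G01 X181.908 Y42.644 F3610
G01 X138.905 Y47.080 F3610
G01 X103.371 Y48.618 F3610
G01 X92.317 Y40.846 F3610
M5
G00 X221.025 Y154.372
M3 S296
G01 X24.821 Y81.675 F3610
G01 X31.968 Y11.835 F3610
G01 X200.781 Y90.792 F3610
G01 X231.280 Y29.875 F3610
G01 X233.552 Y64.717 F3610
M5
G00 X119.738 Y81.465
M3 S296
G01 X216.609 Y81.465 F3610
G01 X216.609 Y71.912 F3610
G01 X119.738 Y71.912 F3610
G01 X119.738 Y81.465 F3610
M5
G00 X105.871 Y157.478
M3 S296
G01 X166.075 Y157.478 F3610
G01 X166.075 Y100.992 F3610
G01 X105.871 Y100.992 F3610
G01 X105.871 Y157.478 F3610
M5

Since the viewBox matches the mm dimensions, user units are millimetres directly. The only transform is the Y-flip y_m = 170.281 − y_svg.

Shape 1 is a quadratic bezier drawn with `<path>`. Its stroke #0000ff means engrave at S296, F3610. After flipping Y the toolpath is (134.521,118.572) → (156.882,117.501) → (180.915,116.842) → (206.622,116.594) → (234.001,116.758) → (263.054,117.333).

Shape 2 is a cubic bezier drawn with `<path>`. Its stroke #0000ff means engrave at S296, F3610. After flipping Y the toolpath is (222.270,50.743) → (215.366,41.727) → (181.908,42.644) → (138.905,47.080) → (103.371,48.618) → (92.317,40.846).

Shape 3 is a open polyline drawn with `<path>`. Its stroke #0000ff means engrave at S296, F3610. After flipping Y the toolpath is (221.025,154.372) → (24.821,81.675) → (31.968,11.835) → (200.781,90.792) → (231.280,29.875) → (233.552,64.717).

Shape 4 is a rectangle drawn with `<path>`. Its stroke #0000ff means engrave at S296, F3610. After flipping Y the toolpath is (119.738,81.465) → (216.609,81.465) → (216.609,71.912) → (119.738,71.912) → (119.738,81.465), returning to the start.

Shape 5 is a rectangle drawn with `<rect>`. Its stroke #0000ff means engrave at S296, F3610. After flipping Y the toolpath is (105.871,157.478) → (166.075,157.478) → (166.075,100.992) → (105.871,100.992) → (105.871,157.478), returning to the start.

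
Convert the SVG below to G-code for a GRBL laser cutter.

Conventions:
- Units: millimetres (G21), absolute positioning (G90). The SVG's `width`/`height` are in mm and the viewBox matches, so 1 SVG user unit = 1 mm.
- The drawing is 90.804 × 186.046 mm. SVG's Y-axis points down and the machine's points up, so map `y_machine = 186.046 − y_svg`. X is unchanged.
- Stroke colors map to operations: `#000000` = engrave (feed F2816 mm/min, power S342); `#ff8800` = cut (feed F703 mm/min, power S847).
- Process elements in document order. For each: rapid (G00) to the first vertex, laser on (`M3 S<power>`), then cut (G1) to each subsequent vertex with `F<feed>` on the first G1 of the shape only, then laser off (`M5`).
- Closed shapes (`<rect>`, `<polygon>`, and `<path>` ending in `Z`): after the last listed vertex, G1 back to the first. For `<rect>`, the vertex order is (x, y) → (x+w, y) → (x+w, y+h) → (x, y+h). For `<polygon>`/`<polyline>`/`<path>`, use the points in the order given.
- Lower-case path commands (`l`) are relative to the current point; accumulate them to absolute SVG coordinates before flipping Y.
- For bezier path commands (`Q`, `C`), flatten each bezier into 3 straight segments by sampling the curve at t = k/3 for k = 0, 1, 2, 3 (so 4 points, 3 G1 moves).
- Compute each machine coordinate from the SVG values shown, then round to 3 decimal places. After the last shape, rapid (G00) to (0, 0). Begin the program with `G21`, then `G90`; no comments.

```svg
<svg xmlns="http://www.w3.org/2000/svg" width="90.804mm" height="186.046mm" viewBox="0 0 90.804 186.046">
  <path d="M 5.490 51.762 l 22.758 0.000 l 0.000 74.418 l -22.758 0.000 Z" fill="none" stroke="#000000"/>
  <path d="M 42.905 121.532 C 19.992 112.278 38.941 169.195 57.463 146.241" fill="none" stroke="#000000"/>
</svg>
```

G21
G90
G00 X5.490 Y134.284
M3 S342
G1 X28.248 Y134.284 F2816
G1 X28.248 Y59.866
G1 X5.490 Y59.866
G1 X5.490 Y134.284
M5
G00 X42.905 Y64.514
M3 S342
G1 X32.380 Y57.120 F2816
G1 X40.365 Y38.066
G1 X57.463 Y39.805
M5
G00 X0.000 Y0.000

viewBox `0 0 90.804 186.046` with mm width/height → 1 unit = 1 mm. Flip: y_m = 186.046 − y_svg.

**Shape 1** — `<path>` rectangle, stroke `#000000` → engrave (S342, F2816). Machine vertices: (5.490,134.284) → (28.248,134.284) → (28.248,59.866) → (5.490,59.866) → (5.490,134.284). Closed: final G1 returns to the first vertex.

**Shape 2** — `<path>` cubic bezier, stroke `#000000` → engrave (S342, F2816). Control points (SVG): P0=(42.905,121.532), P1=(19.992,112.278), P2=(38.941,169.195), P3=(57.463,146.241); sampled at t=k/3. Machine vertices: (42.905,64.514) → (32.380,57.120) → (40.365,38.066) → (57.463,39.805). Open path.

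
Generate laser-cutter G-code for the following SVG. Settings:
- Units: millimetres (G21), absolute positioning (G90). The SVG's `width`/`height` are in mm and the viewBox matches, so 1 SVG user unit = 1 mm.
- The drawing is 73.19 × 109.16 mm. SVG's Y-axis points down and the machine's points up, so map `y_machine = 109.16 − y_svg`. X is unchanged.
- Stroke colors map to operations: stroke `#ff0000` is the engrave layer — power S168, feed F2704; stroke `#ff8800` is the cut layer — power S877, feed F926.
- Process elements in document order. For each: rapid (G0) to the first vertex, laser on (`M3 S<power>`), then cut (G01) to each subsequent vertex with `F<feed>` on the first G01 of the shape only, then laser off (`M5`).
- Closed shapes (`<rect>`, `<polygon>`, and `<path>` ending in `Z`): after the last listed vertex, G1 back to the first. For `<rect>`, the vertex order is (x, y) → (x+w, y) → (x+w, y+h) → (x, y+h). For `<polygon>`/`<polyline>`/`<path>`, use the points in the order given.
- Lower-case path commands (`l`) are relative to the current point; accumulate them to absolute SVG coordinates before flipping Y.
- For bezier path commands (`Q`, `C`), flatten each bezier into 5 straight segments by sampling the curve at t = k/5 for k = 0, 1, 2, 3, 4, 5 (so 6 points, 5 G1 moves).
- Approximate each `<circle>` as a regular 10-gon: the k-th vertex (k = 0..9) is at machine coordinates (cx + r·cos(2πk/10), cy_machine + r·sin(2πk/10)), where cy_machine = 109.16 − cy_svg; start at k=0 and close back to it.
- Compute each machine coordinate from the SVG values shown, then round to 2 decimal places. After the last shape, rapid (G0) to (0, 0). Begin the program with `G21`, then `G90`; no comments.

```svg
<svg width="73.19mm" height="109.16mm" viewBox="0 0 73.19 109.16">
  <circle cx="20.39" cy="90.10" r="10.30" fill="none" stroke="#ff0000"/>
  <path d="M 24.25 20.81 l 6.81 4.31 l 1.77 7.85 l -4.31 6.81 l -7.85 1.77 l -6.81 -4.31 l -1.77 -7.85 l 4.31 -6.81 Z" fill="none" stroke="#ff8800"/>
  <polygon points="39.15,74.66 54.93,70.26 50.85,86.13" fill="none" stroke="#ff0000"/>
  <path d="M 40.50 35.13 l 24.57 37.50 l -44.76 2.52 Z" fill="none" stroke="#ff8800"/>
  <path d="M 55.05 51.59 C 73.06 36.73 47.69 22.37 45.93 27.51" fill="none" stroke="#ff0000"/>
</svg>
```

Since the viewBox matches the mm dimensions, user units are millimetres directly. The only transform is the Y-flip y_m = 109.16 − y_svg.

Shape 1 is a circle drawn with `<circle>`. Its stroke #ff0000 means engrave at S168, F2704. After flipping Y the toolpath is (30.69,19.06) → (28.72,25.11) → (23.57,28.86) → (17.21,28.86) → (12.06,25.11) → (10.09,19.06) → (12.06,13.01) → (17.21,9.26) → (23.57,9.26) → (28.72,13.01) → (30.69,19.06), returning to the start.

Shape 2 is a regular polygon drawn with `<path>`. Its stroke #ff8800 means cut at S877, F926. After flipping Y the toolpath is (24.25,88.35) → (31.06,84.04) → (32.83,76.19) → (28.52,69.38) → (20.67,67.61) → (13.86,71.92) → (12.09,79.77) → (16.40,86.58) → (24.25,88.35), returning to the start.

Shape 3 is a regular polygon drawn with `<polygon>`. Its stroke #ff0000 means engrave at S168, F2704. After flipping Y the toolpath is (39.15,34.50) → (54.93,38.90) → (50.85,23.03) → (39.15,34.50), returning to the start.

Shape 4 is a regular polygon drawn with `<path>`. Its stroke #ff8800 means cut at S877, F926. After flipping Y the toolpath is (40.50,74.03) → (65.07,36.53) → (20.31,34.01) → (40.50,74.03), returning to the start.

Shape 5 is a cubic bezier drawn with `<path>`. Its stroke #ff0000 means engrave at S168, F2704. After flipping Y the toolpath is (55.05,57.57) → (61.19,66.27) → (60.13,73.95) → (55.09,79.67) → (49.28,82.55) → (45.93,81.65).

G21
G90
G0 X30.69 Y19.06
M3 S168
G01 X28.72 Y25.11 F2704
G01 X23.57 Y28.86
G01 X17.21 Y28.86
G01 X12.06 Y25.11
G01 X10.09 Y19.06
G01 X12.06 Y13.01
G01 X17.21 Y9.26
G01 X23.57 Y9.26
G01 X28.72 Y13.01
G01 X30.69 Y19.06
M5
G0 X24.25 Y88.35
M3 S877
G01 X31.06 Y84.04 F926
G01 X32.83 Y76.19
G01 X28.52 Y69.38
G01 X20.67 Y67.61
G01 X13.86 Y71.92
G01 X12.09 Y79.77
G01 X16.40 Y86.58
G01 X24.25 Y88.35
M5
G0 X39.15 Y34.50
M3 S168
G01 X54.93 Y38.90 F2704
G01 X50.85 Y23.03
G01 X39.15 Y34.50
M5
G0 X40.50 Y74.03
M3 S877
G01 X65.07 Y36.53 F926
G01 X20.31 Y34.01
G01 X40.50 Y74.03
M5
G0 X55.05 Y57.57
M3 S168
G01 X61.19 Y66.27 F2704
G01 X60.13 Y73.95
G01 X55.09 Y79.67
G01 X49.28 Y82.55
G01 X45.93 Y81.65
M5
G0 X0.00 Y0.00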